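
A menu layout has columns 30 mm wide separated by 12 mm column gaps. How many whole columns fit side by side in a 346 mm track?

8 columns: 8·30 + 7·12 = 324 mm ≤ 346.
9 columns: 366 mm > 346. So 8.

8 columns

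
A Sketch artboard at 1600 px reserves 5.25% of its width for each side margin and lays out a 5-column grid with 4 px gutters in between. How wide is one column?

Margins: 5.25% × 1600 = 84 px each, so content = 1600 − 168 = 1432 px.
5 columns + 4 gutters: 5c + 4·4 = 1432.
5c = 1432 − 16 = 1416, so c = 283.2 px.

283.2 px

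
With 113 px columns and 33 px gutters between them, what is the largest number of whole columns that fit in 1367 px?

9 columns

Each extra column adds 113 + 33 = 146 px.
(1367 + 33) / 146 = 9.59, so 9 columns fit.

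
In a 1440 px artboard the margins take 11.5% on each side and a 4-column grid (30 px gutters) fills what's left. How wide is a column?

Each margin = 11.5% of 1440 = 165.6 px; content = 1440 − 2·165.6 = 1108.8 px.
1108.8 − 3·30 = 1018.8; ÷4 gives c = 254.7 px.

254.7 px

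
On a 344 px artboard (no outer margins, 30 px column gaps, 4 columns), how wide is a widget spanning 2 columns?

4 columns + 3 column gaps: 4c + 3·30 = 344.
4c = 344 − 90 = 254, so c = 63.5 px.
Span of 2: 2·63.5 + 1·30 = 127 + 30 = 157 px.

157 px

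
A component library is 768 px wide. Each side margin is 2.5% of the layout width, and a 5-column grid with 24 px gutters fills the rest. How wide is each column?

126.72 px

Each margin = 2.5% of 768 = 19.2 px; content = 768 − 2·19.2 = 729.6 px.
Subtracting 4 gutters of 24 leaves 633.6 for 5 columns, so c = 126.72 px.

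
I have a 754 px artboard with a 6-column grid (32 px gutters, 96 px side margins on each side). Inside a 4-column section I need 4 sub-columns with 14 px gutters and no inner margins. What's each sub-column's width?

80.5 px

Inside the margins: 754 − 192 = 562 px.
Subtracting 5 gutters of 32 leaves 402 for 6 columns, so c = 67 px.
Span of 4: 4·67 + 3·32 = 268 + 96 = 364 px.
4 columns + 3 gutters: 4d + 3·14 = 364.
4d = 364 − 42 = 322, so d = 80.5 px.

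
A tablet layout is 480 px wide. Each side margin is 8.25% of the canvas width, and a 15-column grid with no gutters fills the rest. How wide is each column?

26.72 px

Margins: 8.25% × 480 = 39.6 px each, so content = 480 − 79.2 = 400.8 px.
With no gutters, each column is 400.8/15 = 26.72 px.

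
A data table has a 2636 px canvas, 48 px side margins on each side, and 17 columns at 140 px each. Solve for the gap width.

Subtract both margins: 2636 − 2·48 = 2540 px.
17 columns take 17·140 = 2380 px; remaining 160 splits into 16 gaps.
g = 160 / 16 = 10 px.

10 px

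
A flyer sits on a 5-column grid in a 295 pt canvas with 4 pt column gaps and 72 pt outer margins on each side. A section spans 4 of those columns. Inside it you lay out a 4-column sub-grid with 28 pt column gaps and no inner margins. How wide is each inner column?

Subtract both margins: 295 − 2·72 = 151 pt.
5c + 4·4 = 151 → 5c = 135 → c = 27 pt.
Span of 4: 4·27 + 3·4 = 108 + 12 = 120 pt.
4 columns + 3 column gaps: 4d + 3·28 = 120.
4d = 120 − 84 = 36, so d = 9 pt.

9 pt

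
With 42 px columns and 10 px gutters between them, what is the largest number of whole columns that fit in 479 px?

9 columns

Each extra column adds 42 + 10 = 52 px.
(479 + 10) / 52 = 9.40, so 9 columns fit.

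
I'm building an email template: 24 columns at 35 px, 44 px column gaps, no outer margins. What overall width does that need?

1852 px

Summing: 840 + 1012 = 1852 px.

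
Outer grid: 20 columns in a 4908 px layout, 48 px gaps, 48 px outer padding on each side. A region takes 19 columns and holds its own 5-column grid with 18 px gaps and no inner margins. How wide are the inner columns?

899.4 px

Inside the margins: 4908 − 96 = 4812 px.
4812 − 19·48 = 3900; ÷20 gives c = 195 px.
Span of 19: 19·195 + 18·48 = 3705 + 864 = 4569 px.
4569 − 4·18 = 4497; ÷5 gives d = 899.4 px.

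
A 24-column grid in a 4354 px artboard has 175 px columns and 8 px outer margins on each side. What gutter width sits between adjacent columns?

Content width = 4354 − 2·8 = 4338 px.
24·175 + 23g = 4338 → 23g = 138 → g = 6 px.

6 px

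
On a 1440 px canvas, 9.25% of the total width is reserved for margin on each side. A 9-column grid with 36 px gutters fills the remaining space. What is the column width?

Margins: 9.25% × 1440 = 133.2 px each, so content = 1440 − 266.4 = 1173.6 px.
Subtracting 8 gutters of 36 leaves 885.6 for 9 columns, so c = 98.4 px.

98.4 px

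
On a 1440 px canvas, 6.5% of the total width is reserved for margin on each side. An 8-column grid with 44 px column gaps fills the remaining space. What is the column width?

Each margin = 6.5% of 1440 = 93.6 px; content = 1440 − 2·93.6 = 1252.8 px.
8 columns + 7 column gaps: 8c + 7·44 = 1252.8.
8c = 1252.8 − 308 = 944.8, so c = 118.1 px.

118.1 px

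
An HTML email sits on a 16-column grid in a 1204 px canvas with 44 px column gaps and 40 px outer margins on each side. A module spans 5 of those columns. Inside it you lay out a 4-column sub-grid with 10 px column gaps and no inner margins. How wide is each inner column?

Inside the margins: 1204 − 80 = 1124 px.
1124 − 15·44 = 464; ÷16 gives c = 29 px.
Span of 5: 5·29 + 4·44 = 145 + 176 = 321 px.
Subtracting 3 column gaps of 10 leaves 291 for 4 columns, so d = 72.75 px.

72.75 px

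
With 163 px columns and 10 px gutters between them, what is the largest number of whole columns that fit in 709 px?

Each extra column adds 163 + 10 = 173 px.
(709 + 10) / 173 = 4.16, so 4 columns fit.

4 columns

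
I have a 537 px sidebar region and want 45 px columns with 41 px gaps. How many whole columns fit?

k columns need k·45 + (k−1)·41 = k·86 − 41.
k·86 − 41 ≤ 537 → k ≤ 578 / 86 ≈ 6.72, so k = 6.

6 columns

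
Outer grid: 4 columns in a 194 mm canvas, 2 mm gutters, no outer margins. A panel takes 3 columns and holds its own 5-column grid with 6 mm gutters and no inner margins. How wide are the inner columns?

Subtracting 3 gutters of 2 leaves 188 for 4 columns, so c = 47 mm.
3 columns plus 2 gutters: 141 + 4 = 145 mm.
145 − 4·6 = 121; ÷5 gives d = 24.2 mm.

24.2 mm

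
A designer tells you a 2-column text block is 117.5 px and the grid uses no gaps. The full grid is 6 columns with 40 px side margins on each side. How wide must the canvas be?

432.5 px

117.5 / 2 = 58.75 px per column.
Canvas = 2·40 + 6·58.75 = 80 + 352.5 = 432.5 px.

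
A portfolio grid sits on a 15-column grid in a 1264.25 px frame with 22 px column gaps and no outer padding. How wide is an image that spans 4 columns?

15c + 14·22 = 1264.25 → 15c = 956.25 → c = 63.75 px.
Span of 4: 4·63.75 + 3·22 = 255 + 66 = 321 px.

321 px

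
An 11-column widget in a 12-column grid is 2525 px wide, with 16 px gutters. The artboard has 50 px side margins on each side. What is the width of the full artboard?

11c + 10·16 = 2525 → 11c = 2365 → c = 215 px.
Adding margins, columns and gutters: 100 + 2580 + 176 = 2856 px.

2856 px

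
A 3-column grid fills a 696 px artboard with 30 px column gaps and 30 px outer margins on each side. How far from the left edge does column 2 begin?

252 px

Subtract both margins: 696 − 2·30 = 636 px.
636 − 2·30 = 576; ÷3 gives c = 192 px.
Column 2 starts at margin + 1·(column + gutter) = 30 + 1·222 = 252 px.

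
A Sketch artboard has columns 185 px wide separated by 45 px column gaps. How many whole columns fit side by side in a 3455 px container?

15 columns

Each extra column adds 185 + 45 = 230 px.
(3455 + 45) / 230 = 15.22, so 15 columns fit.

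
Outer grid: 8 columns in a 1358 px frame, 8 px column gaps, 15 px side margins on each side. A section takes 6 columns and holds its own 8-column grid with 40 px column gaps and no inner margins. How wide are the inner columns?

Take off 30 px of margins, leaving 1328 px.
8c + 7·8 = 1328 → 8c = 1272 → c = 159 px.
6 columns plus 5 column gaps: 954 + 40 = 994 px.
994 − 7·40 = 714; ÷8 gives d = 89.25 px.

89.25 px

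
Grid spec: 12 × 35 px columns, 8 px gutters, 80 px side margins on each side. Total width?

Total width: 2·80 + 12·35 + 11·8 = 668 px.

668 px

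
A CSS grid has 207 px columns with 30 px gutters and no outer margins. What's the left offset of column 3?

474 px

No margin, so column 3 starts at 2·(column + gutter) = 2·237 = 474 px.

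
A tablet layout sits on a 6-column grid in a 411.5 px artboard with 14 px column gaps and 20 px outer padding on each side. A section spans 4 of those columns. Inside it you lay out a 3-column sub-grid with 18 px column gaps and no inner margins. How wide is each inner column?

Outer content = 411.5 − 2·20 = 371.5 px.
Subtracting 5 column gaps of 14 leaves 301.5 for 6 columns, so c = 50.25 px.
4-column span = 4·50.25 + 3·14 = 243 px.
3d + 2·18 = 243 → 3d = 207 → d = 69 px.

69 px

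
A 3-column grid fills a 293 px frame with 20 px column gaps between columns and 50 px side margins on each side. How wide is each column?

51 px

Subtract both margins: 293 − 2·50 = 193 px.
193 − 2·20 = 153; ÷3 gives c = 51 px.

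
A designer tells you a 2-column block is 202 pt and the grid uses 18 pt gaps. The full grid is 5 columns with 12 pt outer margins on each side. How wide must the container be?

556 pt

2 columns + 1 gap: 2c + 1·18 = 202.
2c = 202 − 18 = 184, so c = 92 pt.
Container = 2·12 + 5·92 + 4·18 = 24 + 460 + 72 = 556 pt.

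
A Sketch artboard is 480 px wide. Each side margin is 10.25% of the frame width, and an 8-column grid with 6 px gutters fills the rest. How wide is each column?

42.45 px

480 × (1 − 2·10.25%) = 480 × 79.5% = 381.6 px for the columns.
8 columns + 7 gutters: 8c + 7·6 = 381.6.
8c = 381.6 − 42 = 339.6, so c = 42.45 px.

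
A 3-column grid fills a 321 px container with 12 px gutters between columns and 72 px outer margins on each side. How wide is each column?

Subtract both margins: 321 − 2·72 = 177 px.
3 columns + 2 gutters: 3c + 2·12 = 177.
3c = 177 − 24 = 153, so c = 51 px.

51 px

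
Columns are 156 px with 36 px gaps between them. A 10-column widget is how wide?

1884 px

Span of 10: 10·156 + 9·36 = 1560 + 324 = 1884 px.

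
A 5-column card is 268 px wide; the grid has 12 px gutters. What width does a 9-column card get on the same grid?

5 columns + 4 gutters: 5c + 4·12 = 268.
5c = 268 − 48 = 220, so c = 44 px.
Span of 9: 9·44 + 8·12 = 396 + 96 = 492 px.

492 px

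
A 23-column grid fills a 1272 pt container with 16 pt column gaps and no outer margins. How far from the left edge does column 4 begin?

23 columns + 22 column gaps: 23c + 22·16 = 1272.
23c = 1272 − 352 = 920, so c = 40 pt.
Before column 4: 3 columns + 3 column gaps.
Offset = 3·(40 + 16) = 3·56 = 168 pt.

168 pt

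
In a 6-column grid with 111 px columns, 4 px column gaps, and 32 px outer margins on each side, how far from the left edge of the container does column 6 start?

Column 6 starts at margin + 5·(column + gutter) = 32 + 5·115 = 607 px.

607 px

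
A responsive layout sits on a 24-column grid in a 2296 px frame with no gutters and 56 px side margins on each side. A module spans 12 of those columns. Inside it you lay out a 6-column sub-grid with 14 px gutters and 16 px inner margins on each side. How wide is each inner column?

Outer content = 2296 − 2·56 = 2184 px.
2184 / 24 = 91 px per column.
12-column span = 12·91 = 1092 px.
Inner content = 1092 − 2·16 = 1060 px.
1060 − 5·14 = 990; ÷6 gives d = 165 px.

165 px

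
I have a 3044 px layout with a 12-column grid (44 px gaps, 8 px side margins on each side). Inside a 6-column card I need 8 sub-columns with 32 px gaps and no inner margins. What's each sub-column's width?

158.5 px

Inside the margins: 3044 − 16 = 3028 px.
Subtracting 11 gaps of 44 leaves 2544 for 12 columns, so c = 212 px.
6-column span = 6·212 + 5·44 = 1492 px.
1492 − 7·32 = 1268; ÷8 gives d = 158.5 px.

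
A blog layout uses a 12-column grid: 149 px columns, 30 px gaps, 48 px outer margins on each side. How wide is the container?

Container = 2·48 + 12·149 + 11·30 = 96 + 1788 + 330 = 2214 px.

2214 px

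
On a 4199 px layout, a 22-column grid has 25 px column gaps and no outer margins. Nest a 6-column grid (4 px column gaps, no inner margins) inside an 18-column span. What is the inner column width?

22c + 21·25 = 4199 → 22c = 3674 → c = 167 px.
18-column span = 18·167 + 17·25 = 3431 px.
6 columns + 5 column gaps: 6d + 5·4 = 3431.
6d = 3431 − 20 = 3411, so d = 568.5 px.

568.5 px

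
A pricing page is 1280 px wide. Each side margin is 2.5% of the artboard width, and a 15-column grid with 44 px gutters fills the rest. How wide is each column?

1280 × (1 − 2·2.5%) = 1280 × 95% = 1216 px for the columns.
Subtracting 14 gutters of 44 leaves 600 for 15 columns, so c = 40 px.

40 px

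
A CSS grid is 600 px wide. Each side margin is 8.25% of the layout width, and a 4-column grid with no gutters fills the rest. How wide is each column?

125.25 px

Each margin = 8.25% of 600 = 49.5 px; content = 600 − 2·49.5 = 501 px.
4c = 501 → c = 125.25 px.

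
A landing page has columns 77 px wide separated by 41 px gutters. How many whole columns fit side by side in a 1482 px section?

k columns need k·77 + (k−1)·41 = k·118 − 41.
k·118 − 41 ≤ 1482 → k ≤ 1523 / 118 ≈ 12.91, so k = 12.

12 columns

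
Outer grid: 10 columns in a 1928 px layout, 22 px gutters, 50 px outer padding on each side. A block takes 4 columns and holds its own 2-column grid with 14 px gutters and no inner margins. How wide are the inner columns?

Outer content = 1928 − 2·50 = 1828 px.
10c + 9·22 = 1828 → 10c = 1630 → c = 163 px.
Span of 4: 4·163 + 3·22 = 652 + 66 = 718 px.
Subtracting 1 gutter of 14 leaves 704 for 2 columns, so d = 352 px.

352 px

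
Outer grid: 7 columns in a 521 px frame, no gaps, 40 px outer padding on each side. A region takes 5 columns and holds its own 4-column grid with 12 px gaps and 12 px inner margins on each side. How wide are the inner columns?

63.75 px

Take off 80 px of margins, leaving 441 px.
With no gaps, each column is 441/7 = 63 px.
With no gaps, 5 columns span 5·63 = 315 px.
Inner content = 315 − 2·12 = 291 px.
Subtracting 3 gaps of 12 leaves 255 for 4 columns, so d = 63.75 px.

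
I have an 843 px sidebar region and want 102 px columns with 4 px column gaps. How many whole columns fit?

k columns need k·102 + (k−1)·4 = k·106 − 4.
k·106 − 4 ≤ 843 → k ≤ 847 / 106 ≈ 7.99, so k = 7.

7 columns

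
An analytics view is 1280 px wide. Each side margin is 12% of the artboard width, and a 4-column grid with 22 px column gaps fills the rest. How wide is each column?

226.7 px

1280 × (1 − 2·12%) = 1280 × 76% = 972.8 px for the columns.
4c + 3·22 = 972.8 → 4c = 906.8 → c = 226.7 px.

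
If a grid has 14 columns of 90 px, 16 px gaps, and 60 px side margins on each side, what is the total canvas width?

Adding margins, columns and gutters: 120 + 1260 + 208 = 1588 px.

1588 px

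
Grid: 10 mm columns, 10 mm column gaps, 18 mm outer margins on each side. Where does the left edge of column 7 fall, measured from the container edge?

Before column 7: the margin + 6 columns + 6 column gaps.
Offset = 18 + 6·(10 + 10) = 18 + 120 = 138 mm.

138 mm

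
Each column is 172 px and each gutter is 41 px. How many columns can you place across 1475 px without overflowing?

Each extra column adds 172 + 41 = 213 px.
(1475 + 41) / 213 = 7.12, so 7 columns fit.

7 columns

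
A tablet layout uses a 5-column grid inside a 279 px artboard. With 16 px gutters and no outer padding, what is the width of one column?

5c + 4·16 = 279 → 5c = 215 → c = 43 px.

43 px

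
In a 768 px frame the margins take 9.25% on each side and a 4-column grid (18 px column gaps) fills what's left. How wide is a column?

142.98 px

Margins: 9.25% × 768 = 71.04 px each, so content = 768 − 142.08 = 625.92 px.
625.92 − 3·18 = 571.92; ÷4 gives c = 142.98 px.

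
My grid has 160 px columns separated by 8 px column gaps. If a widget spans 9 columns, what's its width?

1504 px

9-column span = 9·160 + 8·8 = 1504 px.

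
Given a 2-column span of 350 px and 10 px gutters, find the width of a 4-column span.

350 − 1·10 = 340; ÷2 gives c = 170 px.
4-column span = 4·170 + 3·10 = 710 px.

710 px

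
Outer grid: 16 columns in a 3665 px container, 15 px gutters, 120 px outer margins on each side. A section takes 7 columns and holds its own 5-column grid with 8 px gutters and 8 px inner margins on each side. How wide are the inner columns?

Inside the margins: 3665 − 240 = 3425 px.
16c + 15·15 = 3425 → 16c = 3200 → c = 200 px.
Span of 7: 7·200 + 6·15 = 1400 + 90 = 1490 px.
Inner content = 1490 − 2·8 = 1474 px.
Subtracting 4 gutters of 8 leaves 1442 for 5 columns, so d = 288.4 px.

288.4 px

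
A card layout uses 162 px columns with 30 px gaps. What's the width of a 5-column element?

Span of 5: 5·162 + 4·30 = 810 + 120 = 930 px.

930 px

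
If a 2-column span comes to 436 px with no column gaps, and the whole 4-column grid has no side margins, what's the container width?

2c = 436 → c = 218 px.
Container = 4·218 = 872 = 872 px.

872 px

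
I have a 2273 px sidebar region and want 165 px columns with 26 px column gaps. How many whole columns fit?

12 columns: 12·165 + 11·26 = 2266 px ≤ 2273.
13 columns: 2457 px > 2273. So 12.

12 columns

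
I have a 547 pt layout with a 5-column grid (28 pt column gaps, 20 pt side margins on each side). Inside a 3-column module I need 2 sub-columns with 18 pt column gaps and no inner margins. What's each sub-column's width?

Subtract both margins: 547 − 2·20 = 507 pt.
5 columns + 4 column gaps: 5c + 4·28 = 507.
5c = 507 − 112 = 395, so c = 79 pt.
3 columns plus 2 column gaps: 237 + 56 = 293 pt.
2 columns + 1 column gap: 2d + 1·18 = 293.
2d = 293 − 18 = 275, so d = 137.5 pt.

137.5 pt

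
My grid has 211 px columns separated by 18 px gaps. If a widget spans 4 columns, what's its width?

4-column span = 4·211 + 3·18 = 898 px.

898 px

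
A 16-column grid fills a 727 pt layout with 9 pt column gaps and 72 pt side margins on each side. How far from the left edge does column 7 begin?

294 pt

Content = 727 − 2·72 = 583 pt.
16 columns + 15 column gaps: 16c + 15·9 = 583.
16c = 583 − 135 = 448, so c = 28 pt.
Each column+gutter stride is 37 pt; 6 of them past the 72 pt margin is 72 + 222 = 294 pt.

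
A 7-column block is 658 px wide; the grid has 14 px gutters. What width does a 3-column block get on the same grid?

274 px

658 − 6·14 = 574; ÷7 gives c = 82 px.
3-column span = 3·82 + 2·14 = 274 px.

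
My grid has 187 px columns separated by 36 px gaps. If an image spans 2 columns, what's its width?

2-column span = 2·187 + 1·36 = 410 px.

410 px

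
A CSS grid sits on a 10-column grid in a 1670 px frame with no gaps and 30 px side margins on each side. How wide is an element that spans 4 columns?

644 px

Take off 60 px of margins, leaving 1610 px.
10c = 1610 → c = 161 px.
With no gaps, 4 columns span 4·161 = 644 px.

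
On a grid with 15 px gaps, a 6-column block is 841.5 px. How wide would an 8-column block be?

1127 px

841.5 − 5·15 = 766.5; ÷6 gives c = 127.75 px.
8 columns plus 7 gaps: 1022 + 105 = 1127 px.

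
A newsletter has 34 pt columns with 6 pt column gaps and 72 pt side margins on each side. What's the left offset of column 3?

152 pt

Each column+gutter stride is 40 pt; 2 of them past the 72 pt margin is 72 + 80 = 152 pt.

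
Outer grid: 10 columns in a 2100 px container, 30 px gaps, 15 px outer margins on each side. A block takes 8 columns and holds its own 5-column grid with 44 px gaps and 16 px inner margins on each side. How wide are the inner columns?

288.4 px

Subtract both margins: 2100 − 2·15 = 2070 px.
2070 − 9·30 = 1800; ÷10 gives c = 180 px.
8-column span = 8·180 + 7·30 = 1650 px.
Inner content = 1650 − 2·16 = 1618 px.
5d + 4·44 = 1618 → 5d = 1442 → d = 288.4 px.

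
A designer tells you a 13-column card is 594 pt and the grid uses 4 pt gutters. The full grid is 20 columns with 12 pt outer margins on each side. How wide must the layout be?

940 pt

594 − 12·4 = 546; ÷13 gives c = 42 pt.
Adding margins, columns and gutters: 24 + 840 + 76 = 940 pt.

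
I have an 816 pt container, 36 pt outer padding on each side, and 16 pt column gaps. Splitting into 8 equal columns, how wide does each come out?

79 pt

Inside the margins: 816 − 72 = 744 pt.
744 − 7·16 = 632; ÷8 gives c = 79 pt.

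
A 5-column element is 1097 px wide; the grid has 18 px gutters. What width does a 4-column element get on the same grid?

874 px

1097 − 4·18 = 1025; ÷5 gives c = 205 px.
4 columns plus 3 gutters: 820 + 54 = 874 px.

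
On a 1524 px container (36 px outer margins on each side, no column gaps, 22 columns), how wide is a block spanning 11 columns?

Content width = 1524 − 2·36 = 1452 px.
1452 / 22 = 66 px per column.
11-column span = 11·66 = 726 px.

726 px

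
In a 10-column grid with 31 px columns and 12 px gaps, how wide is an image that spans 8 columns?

332 px

8-column span = 8·31 + 7·12 = 332 px.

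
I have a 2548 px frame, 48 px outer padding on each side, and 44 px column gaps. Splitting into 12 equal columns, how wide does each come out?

Content width = 2548 − 2·48 = 2452 px.
12c + 11·44 = 2452 → 12c = 1968 → c = 164 px.

164 px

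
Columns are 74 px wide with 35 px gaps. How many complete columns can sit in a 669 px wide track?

Each extra column adds 74 + 35 = 109 px.
(669 + 35) / 109 = 6.46, so 6 columns fit.

6 columns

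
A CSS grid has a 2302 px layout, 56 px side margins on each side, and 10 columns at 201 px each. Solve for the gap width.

20 px

Inside the margins: 2302 − 112 = 2190 px.
10 columns take 10·201 = 2010 px; remaining 180 splits into 9 gaps.
g = 180 / 9 = 20 px.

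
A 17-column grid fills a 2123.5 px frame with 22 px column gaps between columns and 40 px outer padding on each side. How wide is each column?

Inside the margins: 2123.5 − 80 = 2043.5 px.
17c + 16·22 = 2043.5 → 17c = 1691.5 → c = 99.5 px.

99.5 px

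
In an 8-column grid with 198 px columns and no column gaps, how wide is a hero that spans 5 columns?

5-column span = 5·198 = 990 px.

990 px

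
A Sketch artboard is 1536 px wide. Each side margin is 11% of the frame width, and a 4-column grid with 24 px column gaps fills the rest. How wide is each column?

281.52 px

Each margin = 11% of 1536 = 168.96 px; content = 1536 − 2·168.96 = 1198.08 px.
4 columns + 3 column gaps: 4c + 3·24 = 1198.08.
4c = 1198.08 − 72 = 1126.08, so c = 281.52 px.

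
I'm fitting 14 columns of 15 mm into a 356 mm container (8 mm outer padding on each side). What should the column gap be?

10 mm

Inside the margins: 356 − 16 = 340 mm.
14·15 + 13g = 340 → 13g = 130 → g = 10 mm.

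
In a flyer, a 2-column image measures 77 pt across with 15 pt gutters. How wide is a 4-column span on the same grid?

169 pt

Subtracting 1 gutter of 15 leaves 62 for 2 columns, so c = 31 pt.
Span of 4: 4·31 + 3·15 = 124 + 45 = 169 pt.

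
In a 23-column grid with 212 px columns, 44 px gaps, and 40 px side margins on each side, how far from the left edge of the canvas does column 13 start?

3112 px

Each column+gutter stride is 256 px; 12 of them past the 40 px margin is 40 + 3072 = 3112 px.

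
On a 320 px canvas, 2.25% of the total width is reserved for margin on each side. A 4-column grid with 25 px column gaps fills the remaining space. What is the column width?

57.65 px

Each margin = 2.25% of 320 = 7.2 px; content = 320 − 2·7.2 = 305.6 px.
Subtracting 3 column gaps of 25 leaves 230.6 for 4 columns, so c = 57.65 px.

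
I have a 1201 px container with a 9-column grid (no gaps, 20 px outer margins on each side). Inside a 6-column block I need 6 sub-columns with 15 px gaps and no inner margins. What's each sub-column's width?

Subtract both margins: 1201 − 2·20 = 1161 px.
1161 / 9 = 129 px per column.
6-column span = 6·129 = 774 px.
774 − 5·15 = 699; ÷6 gives d = 116.5 px.

116.5 px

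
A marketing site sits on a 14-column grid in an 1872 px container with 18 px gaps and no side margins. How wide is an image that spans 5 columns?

657 px

14c + 13·18 = 1872 → 14c = 1638 → c = 117 px.
5 columns plus 4 gaps: 585 + 72 = 657 px.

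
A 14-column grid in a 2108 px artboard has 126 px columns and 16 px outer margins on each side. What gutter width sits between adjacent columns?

Take off 32 px of margins, leaving 2076 px.
Columns use 1764 px, leaving 312 px across 13 gutters = 24 px each.

24 px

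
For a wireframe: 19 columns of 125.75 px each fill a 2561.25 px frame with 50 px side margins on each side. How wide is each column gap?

4 px

Inside the margins: 2561.25 − 100 = 2461.25 px.
19 columns take 19·125.75 = 2389.25 px; remaining 72 splits into 18 column gaps.
g = 72 / 18 = 4 px.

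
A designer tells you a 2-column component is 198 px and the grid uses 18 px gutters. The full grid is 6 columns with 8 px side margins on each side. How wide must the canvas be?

646 px

2 columns + 1 gutter: 2c + 1·18 = 198.
2c = 198 − 18 = 180, so c = 90 px.
Canvas = 2·8 + 6·90 + 5·18 = 16 + 540 + 90 = 646 px.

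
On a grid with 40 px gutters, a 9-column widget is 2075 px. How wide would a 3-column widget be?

665 px

2075 − 8·40 = 1755; ÷9 gives c = 195 px.
3-column span = 3·195 + 2·40 = 665 px.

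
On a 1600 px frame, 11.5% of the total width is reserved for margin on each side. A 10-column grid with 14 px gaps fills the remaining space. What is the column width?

110.6 px

1600 × (1 − 2·11.5%) = 1600 × 77% = 1232 px for the columns.
10c + 9·14 = 1232 → 10c = 1106 → c = 110.6 px.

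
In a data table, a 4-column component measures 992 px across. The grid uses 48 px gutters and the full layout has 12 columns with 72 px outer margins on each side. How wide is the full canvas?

4 columns + 3 gutters: 4c + 3·48 = 992.
4c = 992 − 144 = 848, so c = 212 px.
Canvas = 2·72 + 12·212 + 11·48 = 144 + 2544 + 528 = 3216 px.

3216 px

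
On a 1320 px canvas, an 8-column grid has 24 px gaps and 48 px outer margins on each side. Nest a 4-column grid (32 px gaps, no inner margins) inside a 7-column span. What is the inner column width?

Subtract both margins: 1320 − 2·48 = 1224 px.
8 columns + 7 gaps: 8c + 7·24 = 1224.
8c = 1224 − 168 = 1056, so c = 132 px.
Span of 7: 7·132 + 6·24 = 924 + 144 = 1068 px.
1068 − 3·32 = 972; ÷4 gives d = 243 px.

243 px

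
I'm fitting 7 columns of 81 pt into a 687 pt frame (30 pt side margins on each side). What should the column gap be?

10 pt

Content width = 687 − 2·30 = 627 pt.
Columns use 567 pt, leaving 60 pt across 6 column gaps = 10 pt each.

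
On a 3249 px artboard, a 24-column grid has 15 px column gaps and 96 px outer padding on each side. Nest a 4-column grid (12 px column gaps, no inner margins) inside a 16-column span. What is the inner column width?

499.25 px

Subtract both margins: 3249 − 2·96 = 3057 px.
24 columns + 23 column gaps: 24c + 23·15 = 3057.
24c = 3057 − 345 = 2712, so c = 113 px.
16-column span = 16·113 + 15·15 = 2033 px.
Subtracting 3 column gaps of 12 leaves 1997 for 4 columns, so d = 499.25 px.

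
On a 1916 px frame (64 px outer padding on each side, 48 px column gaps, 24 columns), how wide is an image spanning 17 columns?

Take off 128 px of margins, leaving 1788 px.
1788 − 23·48 = 684; ÷24 gives c = 28.5 px.
17 columns plus 16 column gaps: 484.5 + 768 = 1252.5 px.

1252.5 px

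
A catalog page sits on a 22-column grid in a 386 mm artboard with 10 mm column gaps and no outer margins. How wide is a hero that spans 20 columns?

350 mm

22c + 21·10 = 386 → 22c = 176 → c = 8 mm.
20 columns plus 19 column gaps: 160 + 190 = 350 mm.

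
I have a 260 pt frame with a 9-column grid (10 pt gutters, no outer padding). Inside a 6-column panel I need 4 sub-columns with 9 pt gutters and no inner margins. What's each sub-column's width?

35.75 pt

260 − 8·10 = 180; ÷9 gives c = 20 pt.
6 columns plus 5 gutters: 120 + 50 = 170 pt.
4 columns + 3 gutters: 4d + 3·9 = 170.
4d = 170 − 27 = 143, so d = 35.75 pt.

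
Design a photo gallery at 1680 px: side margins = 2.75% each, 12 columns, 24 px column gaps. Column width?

1680 × (1 − 2·2.75%) = 1680 × 94.5% = 1587.6 px for the columns.
1587.6 − 11·24 = 1323.6; ÷12 gives c = 110.3 px.

110.3 px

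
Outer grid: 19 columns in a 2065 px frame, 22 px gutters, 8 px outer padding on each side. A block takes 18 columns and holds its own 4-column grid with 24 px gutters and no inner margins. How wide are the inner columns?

467 px

Outer content = 2065 − 2·8 = 2049 px.
Subtracting 18 gutters of 22 leaves 1653 for 19 columns, so c = 87 px.
Span of 18: 18·87 + 17·22 = 1566 + 374 = 1940 px.
4 columns + 3 gutters: 4d + 3·24 = 1940.
4d = 1940 − 72 = 1868, so d = 467 px.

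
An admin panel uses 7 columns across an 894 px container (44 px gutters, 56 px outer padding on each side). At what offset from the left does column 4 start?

Subtract both margins: 894 − 2·56 = 782 px.
7c + 6·44 = 782 → 7c = 518 → c = 74 px.
Each column+gutter stride is 118 px; 3 of them past the 56 px margin is 56 + 354 = 410 px.

410 px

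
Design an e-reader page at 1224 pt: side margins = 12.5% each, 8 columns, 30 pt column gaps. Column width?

88.5 pt

Margins: 12.5% × 1224 = 153 pt each, so content = 1224 − 306 = 918 pt.
8c + 7·30 = 918 → 8c = 708 → c = 88.5 pt.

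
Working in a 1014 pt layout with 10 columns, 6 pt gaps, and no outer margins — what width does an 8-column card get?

810 pt

1014 − 9·6 = 960; ÷10 gives c = 96 pt.
Span of 8: 8·96 + 7·6 = 768 + 42 = 810 pt.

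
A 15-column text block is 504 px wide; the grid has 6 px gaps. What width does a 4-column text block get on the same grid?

130 px

504 − 14·6 = 420; ÷15 gives c = 28 px.
4 columns plus 3 gaps: 112 + 18 = 130 px.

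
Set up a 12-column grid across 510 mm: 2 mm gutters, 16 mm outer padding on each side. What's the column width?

38 mm

Take off 32 mm of margins, leaving 478 mm.
12 columns + 11 gutters: 12c + 11·2 = 478.
12c = 478 − 22 = 456, so c = 38 mm.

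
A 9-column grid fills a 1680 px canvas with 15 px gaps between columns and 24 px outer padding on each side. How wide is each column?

168 px

Subtract both margins: 1680 − 2·24 = 1632 px.
9c + 8·15 = 1632 → 9c = 1512 → c = 168 px.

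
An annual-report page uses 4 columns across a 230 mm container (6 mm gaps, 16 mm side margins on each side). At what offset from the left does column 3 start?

118 mm

Inside the margins: 230 − 32 = 198 mm.
Subtracting 3 gaps of 6 leaves 180 for 4 columns, so c = 45 mm.
Column 3 starts at margin + 2·(column + gutter) = 16 + 2·51 = 118 mm.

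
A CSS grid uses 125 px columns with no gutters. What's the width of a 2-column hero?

250 px

2-column span = 2·125 = 250 px.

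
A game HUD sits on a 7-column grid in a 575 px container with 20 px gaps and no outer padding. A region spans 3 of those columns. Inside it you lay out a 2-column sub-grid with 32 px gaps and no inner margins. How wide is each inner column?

101.5 px

575 − 6·20 = 455; ÷7 gives c = 65 px.
3-column span = 3·65 + 2·20 = 235 px.
2d + 1·32 = 235 → 2d = 203 → d = 101.5 px.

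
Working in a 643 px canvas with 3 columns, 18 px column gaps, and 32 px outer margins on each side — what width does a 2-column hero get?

Content width = 643 − 2·32 = 579 px.
3 columns + 2 column gaps: 3c + 2·18 = 579.
3c = 579 − 36 = 543, so c = 181 px.
2-column span = 2·181 + 1·18 = 380 px.

380 px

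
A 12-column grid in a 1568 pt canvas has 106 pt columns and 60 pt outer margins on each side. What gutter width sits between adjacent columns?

16 pt

Subtract both margins: 1568 − 2·60 = 1448 pt.
12 columns take 12·106 = 1272 pt; remaining 176 splits into 11 gutters.
g = 176 / 11 = 16 pt.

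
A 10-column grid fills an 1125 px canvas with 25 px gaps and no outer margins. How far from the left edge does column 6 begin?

1125 − 9·25 = 900; ÷10 gives c = 90 px.
Each column+gutter stride is 115 px; with no margin, 5 of them is 575 px.

575 px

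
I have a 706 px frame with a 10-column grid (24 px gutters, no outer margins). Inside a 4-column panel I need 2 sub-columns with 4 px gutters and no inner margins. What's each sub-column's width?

706 − 9·24 = 490; ÷10 gives c = 49 px.
4-column span = 4·49 + 3·24 = 268 px.
Subtracting 1 gutter of 4 leaves 264 for 2 columns, so d = 132 px.

132 px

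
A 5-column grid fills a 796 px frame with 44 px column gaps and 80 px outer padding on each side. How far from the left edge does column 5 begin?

Subtract both margins: 796 − 2·80 = 636 px.
5 columns + 4 column gaps: 5c + 4·44 = 636.
5c = 636 − 176 = 460, so c = 92 px.
Column 5 starts at margin + 4·(column + gutter) = 80 + 4·136 = 624 px.

624 px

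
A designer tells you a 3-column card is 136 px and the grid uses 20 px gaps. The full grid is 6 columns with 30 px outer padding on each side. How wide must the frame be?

352 px

3c + 2·20 = 136 → 3c = 96 → c = 32 px.
Frame = 2·30 + 6·32 + 5·20 = 60 + 192 + 100 = 352 px.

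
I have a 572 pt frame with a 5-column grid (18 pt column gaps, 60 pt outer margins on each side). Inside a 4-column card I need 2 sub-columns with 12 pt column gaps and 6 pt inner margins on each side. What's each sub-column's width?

Subtract both margins: 572 − 2·60 = 452 pt.
5 columns + 4 column gaps: 5c + 4·18 = 452.
5c = 452 − 72 = 380, so c = 76 pt.
Span of 4: 4·76 + 3·18 = 304 + 54 = 358 pt.
Inner content = 358 − 2·6 = 346 pt.
2d + 1·12 = 346 → 2d = 334 → d = 167 pt.

167 pt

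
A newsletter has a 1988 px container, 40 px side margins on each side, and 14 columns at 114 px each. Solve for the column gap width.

Content width = 1988 − 2·40 = 1908 px.
14·114 + 13g = 1908 → 13g = 312 → g = 24 px.

24 px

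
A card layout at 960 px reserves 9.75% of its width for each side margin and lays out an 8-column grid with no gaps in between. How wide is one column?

Each margin = 9.75% of 960 = 93.6 px; content = 960 − 2·93.6 = 772.8 px.
8c = 772.8 → c = 96.6 px.

96.6 px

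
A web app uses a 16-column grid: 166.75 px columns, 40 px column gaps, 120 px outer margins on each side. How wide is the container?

3508 px

Total width: 2·120 + 16·166.75 + 15·40 = 3508 px.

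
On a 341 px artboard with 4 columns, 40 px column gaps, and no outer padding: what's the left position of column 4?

4c + 3·40 = 341 → 4c = 221 → c = 55.25 px.
Each column+gutter stride is 95.25 px; with no margin, 3 of them is 285.75 px.

285.75 px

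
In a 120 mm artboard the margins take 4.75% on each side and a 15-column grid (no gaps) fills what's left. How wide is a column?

7.24 mm

Margins: 4.75% × 120 = 5.7 mm each, so content = 120 − 11.4 = 108.6 mm.
With no gaps, each column is 108.6/15 = 7.24 mm.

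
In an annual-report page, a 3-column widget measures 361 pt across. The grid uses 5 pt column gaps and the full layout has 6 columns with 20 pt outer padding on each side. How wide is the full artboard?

Subtracting 2 column gaps of 5 leaves 351 for 3 columns, so c = 117 pt.
Adding margins, columns and gutters: 40 + 702 + 25 = 767 pt.

767 pt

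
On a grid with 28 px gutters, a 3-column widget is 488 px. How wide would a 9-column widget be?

1520 px

3c + 2·28 = 488 → 3c = 432 → c = 144 px.
9 columns plus 8 gutters: 1296 + 224 = 1520 px.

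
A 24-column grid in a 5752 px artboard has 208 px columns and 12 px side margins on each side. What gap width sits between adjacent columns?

32 px

Subtract both margins: 5752 − 2·12 = 5728 px.
24·208 + 23g = 5728 → 23g = 736 → g = 32 px.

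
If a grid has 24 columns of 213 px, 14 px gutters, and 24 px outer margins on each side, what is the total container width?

Total width: 2·24 + 24·213 + 23·14 = 5482 px.

5482 px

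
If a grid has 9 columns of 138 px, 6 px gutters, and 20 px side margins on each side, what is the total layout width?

Total width: 2·20 + 9·138 + 8·6 = 1330 px.

1330 px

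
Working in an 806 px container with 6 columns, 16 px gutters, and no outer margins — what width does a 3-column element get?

395 px

6 columns + 5 gutters: 6c + 5·16 = 806.
6c = 806 − 80 = 726, so c = 121 px.
3 columns plus 2 gutters: 363 + 32 = 395 px.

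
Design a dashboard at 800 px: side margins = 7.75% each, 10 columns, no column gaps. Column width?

Margins: 7.75% × 800 = 62 px each, so content = 800 − 124 = 676 px.
10c = 676 → c = 67.6 px.

67.6 px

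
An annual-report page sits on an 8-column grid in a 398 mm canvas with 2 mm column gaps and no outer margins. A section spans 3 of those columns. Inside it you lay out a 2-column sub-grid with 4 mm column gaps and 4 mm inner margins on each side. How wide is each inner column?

8c + 7·2 = 398 → 8c = 384 → c = 48 mm.
3-column span = 3·48 + 2·2 = 148 mm.
Inner content = 148 − 2·4 = 140 mm.
Subtracting 1 column gap of 4 leaves 136 for 2 columns, so d = 68 mm.

68 mm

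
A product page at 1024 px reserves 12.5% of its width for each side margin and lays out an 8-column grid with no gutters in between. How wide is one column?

Each margin = 12.5% of 1024 = 128 px; content = 1024 − 2·128 = 768 px.
8c = 768 → c = 96 px.

96 px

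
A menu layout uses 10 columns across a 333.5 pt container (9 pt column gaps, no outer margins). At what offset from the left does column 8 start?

10c + 9·9 = 333.5 → 10c = 252.5 → c = 25.25 pt.
Each column+gutter stride is 34.25 pt; with no margin, 7 of them is 239.75 pt.

239.75 pt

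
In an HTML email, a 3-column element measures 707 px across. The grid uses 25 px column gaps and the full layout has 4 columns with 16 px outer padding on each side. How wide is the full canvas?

Subtracting 2 column gaps of 25 leaves 657 for 3 columns, so c = 219 px.
Adding margins, columns and gutters: 32 + 876 + 75 = 983 px.

983 px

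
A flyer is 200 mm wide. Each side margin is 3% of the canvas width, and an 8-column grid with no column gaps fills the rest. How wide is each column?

23.5 mm

Margins: 3% × 200 = 6 mm each, so content = 200 − 12 = 188 mm.
8c = 188 → c = 23.5 mm.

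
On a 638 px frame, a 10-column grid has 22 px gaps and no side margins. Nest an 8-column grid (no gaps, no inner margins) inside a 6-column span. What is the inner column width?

46.75 px

10 columns + 9 gaps: 10c + 9·22 = 638.
10c = 638 − 198 = 440, so c = 44 px.
Span of 6: 6·44 + 5·22 = 264 + 110 = 374 px.
374 / 8 = 46.75 px per column.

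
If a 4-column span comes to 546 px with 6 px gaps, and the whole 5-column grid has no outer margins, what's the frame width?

684 px

4 columns + 3 gaps: 4c + 3·6 = 546.
4c = 546 − 18 = 528, so c = 132 px.
Frame = 5·132 + 4·6 = 660 + 24 = 684 px.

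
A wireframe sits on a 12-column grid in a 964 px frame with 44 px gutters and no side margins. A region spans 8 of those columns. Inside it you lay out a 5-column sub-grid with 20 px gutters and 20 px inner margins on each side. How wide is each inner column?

964 − 11·44 = 480; ÷12 gives c = 40 px.
Span of 8: 8·40 + 7·44 = 320 + 308 = 628 px.
Inner content = 628 − 2·20 = 588 px.
5d + 4·20 = 588 → 5d = 508 → d = 101.6 px.

101.6 px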